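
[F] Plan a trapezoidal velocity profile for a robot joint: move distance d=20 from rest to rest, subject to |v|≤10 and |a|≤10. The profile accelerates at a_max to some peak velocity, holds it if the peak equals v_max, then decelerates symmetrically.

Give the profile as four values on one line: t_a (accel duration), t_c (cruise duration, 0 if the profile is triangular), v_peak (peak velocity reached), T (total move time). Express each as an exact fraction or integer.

t_a=1 t_c=1 v_peak=10 T=3

vₘ²/aₘ = 10²/10 = 10
20 ≥ 10 so v_max reached
t_a = 10/10 = 1; v_peak = 10
d_cruise = 20 − 10 = 10; t_c = 10/10 = 1
T = 2·1 + 1 = 3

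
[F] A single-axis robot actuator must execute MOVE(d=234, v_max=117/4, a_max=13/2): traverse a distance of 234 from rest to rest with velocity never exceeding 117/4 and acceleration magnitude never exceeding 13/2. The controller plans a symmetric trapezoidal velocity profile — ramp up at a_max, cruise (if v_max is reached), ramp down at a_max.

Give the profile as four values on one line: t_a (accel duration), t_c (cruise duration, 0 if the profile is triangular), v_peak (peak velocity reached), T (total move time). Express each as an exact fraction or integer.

(v_max)²/a_max = (117/4)²/(13/2) = 1053/8
234 ≥ 1053/8 → trapezoidal
t_a = (117/4)/(13/2) = 9/2; v_peak = 117/4
d_cruise = 234 − 1053/8 = 819/8; t_c = (819/8)/(117/4) = 7/2
T = 2·9/2 + 7/2 = 25/2

t_a=9/2 t_c=7/2 v_peak=117/4 T=25/2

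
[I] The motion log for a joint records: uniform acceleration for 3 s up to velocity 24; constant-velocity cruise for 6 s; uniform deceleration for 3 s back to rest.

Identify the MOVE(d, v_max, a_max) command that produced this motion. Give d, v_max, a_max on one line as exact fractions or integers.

d=216 v_max=24 a_max=8

a_max = 24/3 = 8
d_a = ½·24·3 = 36; d_c = 24·6 = 144
d = 2·36 + 144 = 216
t_c = 6 > 0 so v_max = 24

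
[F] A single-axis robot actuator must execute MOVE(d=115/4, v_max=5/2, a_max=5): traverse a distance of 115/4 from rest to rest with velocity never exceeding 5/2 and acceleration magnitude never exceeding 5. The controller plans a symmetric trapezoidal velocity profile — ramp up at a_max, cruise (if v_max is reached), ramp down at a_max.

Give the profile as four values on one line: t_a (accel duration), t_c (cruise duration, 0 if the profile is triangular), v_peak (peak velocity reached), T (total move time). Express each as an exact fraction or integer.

v_max²/a_max = (5/2)²/5 = 5/4
115/4 ≥ 5/4 ⇒ cruise phase
t_a = (5/2)/5 = 1/2; v_peak = 5/2
d_cruise = 115/4 − 5/4 = 55/2; t_c = (55/2)/(5/2) = 11
T = 2·1/2 + 11 = 12

t_a=1/2 t_c=11 v_peak=5/2 T=12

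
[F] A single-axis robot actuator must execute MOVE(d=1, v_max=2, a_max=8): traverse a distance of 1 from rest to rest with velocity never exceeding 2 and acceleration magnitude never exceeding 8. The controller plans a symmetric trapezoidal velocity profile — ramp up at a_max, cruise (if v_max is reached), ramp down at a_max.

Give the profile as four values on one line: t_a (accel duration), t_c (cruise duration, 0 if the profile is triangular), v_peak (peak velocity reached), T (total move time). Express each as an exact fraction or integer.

t_a=1/4 t_c=1/4 v_peak=2 T=3/4

(v_max)²/a_max = 2²/8 = 1/2
1 ≥ 1/2 ⇒ cruise phase
t_a = 2/8 = 1/4; v_peak = 2
d_cruise = 1 − 1/2 = 1/2; t_c = (1/2)/2 = 1/4
T = 2·1/4 + 1/4 = 3/4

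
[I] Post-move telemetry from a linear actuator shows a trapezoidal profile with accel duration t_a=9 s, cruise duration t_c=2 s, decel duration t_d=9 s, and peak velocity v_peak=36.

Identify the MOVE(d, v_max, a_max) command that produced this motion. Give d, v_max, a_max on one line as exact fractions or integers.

a_max = 36/9 = 4
d_a = ½·36·9 = 162; d_c = 36·2 = 72
d = 2·162 + 72 = 396
t_c = 2 > 0 so v_max = 36

d=396 v_max=36 a_max=4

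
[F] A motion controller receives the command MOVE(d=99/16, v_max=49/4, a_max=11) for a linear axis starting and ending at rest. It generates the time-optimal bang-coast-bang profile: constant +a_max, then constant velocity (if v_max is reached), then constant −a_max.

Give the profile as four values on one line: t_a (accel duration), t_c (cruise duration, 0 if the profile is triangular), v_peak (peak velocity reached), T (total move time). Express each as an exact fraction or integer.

(v_max)²/a_max = (49/4)²/11 = 2401/176
99/16 < 2401/176 → triangular
v_peak = √(99/16·11) = √(1089/16) = 33/4
t_a = (33/4)/11 = 3/4; t_c = 0
T = 2·3/4 = 3/2

t_a=3/4 t_c=0 v_peak=33/4 T=3/2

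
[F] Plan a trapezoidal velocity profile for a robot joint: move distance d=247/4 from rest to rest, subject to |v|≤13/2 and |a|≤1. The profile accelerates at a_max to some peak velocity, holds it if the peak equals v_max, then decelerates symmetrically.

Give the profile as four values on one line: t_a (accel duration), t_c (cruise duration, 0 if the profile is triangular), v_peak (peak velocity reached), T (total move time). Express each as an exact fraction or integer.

t_a=13/2 t_c=3 v_peak=13/2 T=16

(v_max)²/a_max = (13/2)²/1 = 169/4
247/4 ≥ 169/4 so v_max reached
t_a = (13/2)/1 = 13/2; v_peak = 13/2
d_cruise = 247/4 − 169/4 = 39/2; t_c = (39/2)/(13/2) = 3
T = 2·13/2 + 3 = 16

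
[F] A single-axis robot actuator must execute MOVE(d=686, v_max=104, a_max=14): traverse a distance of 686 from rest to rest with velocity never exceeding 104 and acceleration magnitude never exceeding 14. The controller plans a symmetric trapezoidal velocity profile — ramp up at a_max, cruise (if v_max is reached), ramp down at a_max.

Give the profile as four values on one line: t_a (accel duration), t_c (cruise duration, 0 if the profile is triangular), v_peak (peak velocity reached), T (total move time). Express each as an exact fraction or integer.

t_a=7 t_c=0 v_peak=98 T=14

(v_max)²/a_max = 104²/14 = 5408/7
686 < 5408/7 ⇒ no cruise
v_peak = √(686·14) = √9604 = 98
t_a = 98/14 = 7; t_c = 0
T = 2·7 = 14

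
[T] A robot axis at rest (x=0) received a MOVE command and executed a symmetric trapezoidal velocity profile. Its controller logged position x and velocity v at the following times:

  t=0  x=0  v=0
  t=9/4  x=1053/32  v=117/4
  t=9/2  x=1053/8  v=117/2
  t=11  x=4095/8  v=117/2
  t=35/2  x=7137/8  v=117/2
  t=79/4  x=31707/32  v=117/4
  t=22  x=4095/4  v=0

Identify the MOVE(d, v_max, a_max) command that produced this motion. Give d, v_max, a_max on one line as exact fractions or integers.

d=4095/4 v_max=117/2 a_max=13

final state: t=22, x=4095/4, v=0 → d = 4095/4
a_max = (117/4−0)/(9/4−0) = 13
max v = 117/2 over t∈[9/2,35/2] → v_max = 117/2
check: 117/2·(9/2+13) = 4095/4 ✓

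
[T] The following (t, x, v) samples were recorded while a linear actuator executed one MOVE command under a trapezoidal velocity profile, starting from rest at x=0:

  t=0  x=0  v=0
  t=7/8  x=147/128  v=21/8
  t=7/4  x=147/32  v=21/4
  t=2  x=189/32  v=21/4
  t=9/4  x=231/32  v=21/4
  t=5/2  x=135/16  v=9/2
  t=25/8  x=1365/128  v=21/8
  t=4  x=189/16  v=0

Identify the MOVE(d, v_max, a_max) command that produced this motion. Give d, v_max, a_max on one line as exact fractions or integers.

d=189/16 v_max=21/4 a_max=3

final state: t=4, x=189/16, v=0 → d = 189/16
a_max = (21/8−0)/(7/8−0) = 3
max v = 21/4 over t∈[7/4,9/4] → v_max = 21/4
check: 21/4·(7/4+1/2) = 189/16 ✓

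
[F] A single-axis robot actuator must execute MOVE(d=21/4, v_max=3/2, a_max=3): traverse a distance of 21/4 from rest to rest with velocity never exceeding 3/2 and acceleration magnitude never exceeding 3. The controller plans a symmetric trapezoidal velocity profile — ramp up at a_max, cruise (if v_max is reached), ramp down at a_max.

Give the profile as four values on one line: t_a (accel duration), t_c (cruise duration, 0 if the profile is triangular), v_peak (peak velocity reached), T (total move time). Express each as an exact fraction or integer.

t_a=1/2 t_c=3 v_peak=3/2 T=4

vₘ²/aₘ = (3/2)²/3 = 3/4
21/4 ≥ 3/4 → trapezoidal
t_a = (3/2)/3 = 1/2; v_peak = 3/2
d_cruise = 21/4 − 3/4 = 9/2; t_c = (9/2)/(3/2) = 3
T = 2·1/2 + 3 = 4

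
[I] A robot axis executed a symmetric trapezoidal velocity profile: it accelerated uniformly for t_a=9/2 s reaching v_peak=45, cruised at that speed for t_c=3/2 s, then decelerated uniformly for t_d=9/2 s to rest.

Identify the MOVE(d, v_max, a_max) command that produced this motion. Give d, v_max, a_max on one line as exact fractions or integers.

a_max = 45/(9/2) = 10
d_a = ½·45·9/2 = 405/4; d_c = 45·3/2 = 135/2
d = 2·405/4 + 135/2 = 270
t_c = 3/2 > 0 ⇒ limit active, v_max = 45

d=270 v_max=45 a_max=10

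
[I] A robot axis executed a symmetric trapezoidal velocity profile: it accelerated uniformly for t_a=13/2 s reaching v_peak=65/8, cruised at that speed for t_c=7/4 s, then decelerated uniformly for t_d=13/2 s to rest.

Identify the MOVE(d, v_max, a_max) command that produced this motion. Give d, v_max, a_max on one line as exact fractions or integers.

a_max = (65/8)/(13/2) = 5/4
d_a = ½·65/8·13/2 = 845/32; d_c = 65/8·7/4 = 455/32
d = 2·845/32 + 455/32 = 2145/32
t_c = 7/4 > 0 ⇒ limit active, v_max = 65/8

d=2145/32 v_max=65/8 a_max=5/4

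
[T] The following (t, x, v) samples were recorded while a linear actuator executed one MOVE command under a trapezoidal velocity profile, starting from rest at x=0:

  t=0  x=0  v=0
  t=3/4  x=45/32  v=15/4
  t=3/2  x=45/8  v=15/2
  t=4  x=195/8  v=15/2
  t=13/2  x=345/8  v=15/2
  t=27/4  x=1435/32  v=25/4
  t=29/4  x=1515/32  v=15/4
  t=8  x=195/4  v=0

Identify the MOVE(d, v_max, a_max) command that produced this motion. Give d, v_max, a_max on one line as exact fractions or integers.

d=195/4 v_max=15/2 a_max=5

final state: t=8, x=195/4, v=0 → d = 195/4
a_max = (15/4−0)/(3/4−0) = 5
max v = 15/2 over t∈[3/2,13/2] → v_max = 15/2
check: 15/2·(3/2+5) = 195/4 ✓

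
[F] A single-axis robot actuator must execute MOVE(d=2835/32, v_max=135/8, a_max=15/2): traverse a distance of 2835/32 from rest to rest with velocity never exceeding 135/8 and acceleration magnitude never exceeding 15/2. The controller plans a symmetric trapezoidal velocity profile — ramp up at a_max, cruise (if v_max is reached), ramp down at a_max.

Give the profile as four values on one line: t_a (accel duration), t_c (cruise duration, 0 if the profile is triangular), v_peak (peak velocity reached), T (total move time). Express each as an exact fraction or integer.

vₘ²/aₘ = (135/8)²/(15/2) = 1215/32
2835/32 ≥ 1215/32 → trapezoidal
t_a = (135/8)/(15/2) = 9/4; v_peak = 135/8
d_cruise = 2835/32 − 1215/32 = 405/8; t_c = (405/8)/(135/8) = 3
T = 2·9/4 + 3 = 15/2

t_a=9/4 t_c=3 v_peak=135/8 T=15/2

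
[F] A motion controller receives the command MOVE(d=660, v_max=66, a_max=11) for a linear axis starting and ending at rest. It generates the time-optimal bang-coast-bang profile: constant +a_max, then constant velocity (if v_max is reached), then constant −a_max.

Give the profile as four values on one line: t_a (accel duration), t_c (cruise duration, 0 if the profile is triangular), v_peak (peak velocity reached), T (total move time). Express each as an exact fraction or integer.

t_a=6 t_c=4 v_peak=66 T=16

vₘ²/aₘ = 66²/11 = 396
660 ≥ 396 so v_max reached
t_a = 66/11 = 6; v_peak = 66
d_cruise = 660 − 396 = 264; t_c = 264/66 = 4
T = 2·6 + 4 = 16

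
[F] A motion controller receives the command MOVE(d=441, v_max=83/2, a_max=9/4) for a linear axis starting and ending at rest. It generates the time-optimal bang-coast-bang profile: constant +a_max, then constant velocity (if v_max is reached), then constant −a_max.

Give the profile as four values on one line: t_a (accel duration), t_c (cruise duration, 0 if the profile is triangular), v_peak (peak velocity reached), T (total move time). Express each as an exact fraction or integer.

vₘ²/aₘ = (83/2)²/(9/4) = 6889/9
441 < 6889/9 ⇒ no cruise
v_peak = √(441·9/4) = √(3969/4) = 63/2
t_a = (63/2)/(9/4) = 14; t_c = 0
T = 2·14 = 28

t_a=14 t_c=0 v_peak=63/2 T=28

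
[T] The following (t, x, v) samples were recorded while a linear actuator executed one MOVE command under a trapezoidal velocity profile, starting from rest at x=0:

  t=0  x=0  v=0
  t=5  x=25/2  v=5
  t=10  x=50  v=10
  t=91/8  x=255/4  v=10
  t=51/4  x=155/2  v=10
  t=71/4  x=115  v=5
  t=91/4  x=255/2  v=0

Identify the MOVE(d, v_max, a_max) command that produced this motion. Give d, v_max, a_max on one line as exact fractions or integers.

final state: t=91/4, x=255/2, v=0 → d = 255/2
a_max = (5−0)/(5−0) = 1
max v = 10 over t∈[10,51/4] → v_max = 10
check: 10·(10+11/4) = 255/2 ✓

d=255/2 v_max=10 a_max=1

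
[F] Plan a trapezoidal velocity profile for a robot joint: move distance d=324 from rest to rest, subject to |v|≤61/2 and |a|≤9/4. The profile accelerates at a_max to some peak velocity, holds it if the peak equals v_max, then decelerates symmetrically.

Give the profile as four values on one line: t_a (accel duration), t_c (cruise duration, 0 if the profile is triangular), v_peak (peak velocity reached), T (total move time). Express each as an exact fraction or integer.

vₘ²/aₘ = (61/2)²/(9/4) = 3721/9
324 < 3721/9 → triangular
v_peak = √(324·9/4) = √729 = 27
t_a = 27/(9/4) = 12; t_c = 0
T = 2·12 = 24

t_a=12 t_c=0 v_peak=27 T=24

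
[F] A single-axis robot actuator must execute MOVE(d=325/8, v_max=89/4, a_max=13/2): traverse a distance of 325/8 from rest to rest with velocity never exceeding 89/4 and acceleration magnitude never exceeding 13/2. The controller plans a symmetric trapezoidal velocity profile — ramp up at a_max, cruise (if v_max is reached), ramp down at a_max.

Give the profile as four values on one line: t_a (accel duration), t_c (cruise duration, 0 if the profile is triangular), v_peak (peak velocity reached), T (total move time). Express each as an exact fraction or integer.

t_a=5/2 t_c=0 v_peak=65/4 T=5

v_max²/a_max = (89/4)²/(13/2) = 7921/104
325/8 < 7921/104 so t_c = 0
v_peak = √(325/8·13/2) = √(4225/16) = 65/4
t_a = (65/4)/(13/2) = 5/2; t_c = 0
T = 2·5/2 = 5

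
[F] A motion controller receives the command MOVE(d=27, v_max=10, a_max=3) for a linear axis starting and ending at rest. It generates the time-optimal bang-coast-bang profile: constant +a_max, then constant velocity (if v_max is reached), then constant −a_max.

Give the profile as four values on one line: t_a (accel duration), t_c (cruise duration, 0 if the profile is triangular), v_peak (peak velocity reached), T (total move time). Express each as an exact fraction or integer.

v_max²/a_max = 10²/3 = 100/3
27 < 100/3 so t_c = 0
v_peak = √(27·3) = √81 = 9
t_a = 9/3 = 3; t_c = 0
T = 2·3 = 6

t_a=3 t_c=0 v_peak=9 T=6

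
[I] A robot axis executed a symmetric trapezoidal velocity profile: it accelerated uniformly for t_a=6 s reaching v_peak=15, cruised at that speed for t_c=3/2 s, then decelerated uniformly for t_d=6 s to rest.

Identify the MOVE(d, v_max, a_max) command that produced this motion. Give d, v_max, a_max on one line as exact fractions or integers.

d=225/2 v_max=15 a_max=5/2

a_max = 15/6 = 5/2
d_a = ½·15·6 = 45; d_c = 15·3/2 = 45/2
d = 2·45 + 45/2 = 225/2
t_c = 3/2 > 0 → v_max = v_peak = 15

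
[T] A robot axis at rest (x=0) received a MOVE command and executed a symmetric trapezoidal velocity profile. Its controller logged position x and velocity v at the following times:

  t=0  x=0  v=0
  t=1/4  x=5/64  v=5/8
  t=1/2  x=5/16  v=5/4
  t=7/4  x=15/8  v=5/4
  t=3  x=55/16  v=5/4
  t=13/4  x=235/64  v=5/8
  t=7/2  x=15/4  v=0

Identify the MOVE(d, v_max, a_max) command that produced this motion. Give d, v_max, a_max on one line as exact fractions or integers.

final state: t=7/2, x=15/4, v=0 → d = 15/4
a_max = (5/8−0)/(1/4−0) = 5/2
max v = 5/4 over t∈[1/2,3] → v_max = 5/4
check: 5/4·(1/2+5/2) = 15/4 ✓

d=15/4 v_max=5/4 a_max=5/2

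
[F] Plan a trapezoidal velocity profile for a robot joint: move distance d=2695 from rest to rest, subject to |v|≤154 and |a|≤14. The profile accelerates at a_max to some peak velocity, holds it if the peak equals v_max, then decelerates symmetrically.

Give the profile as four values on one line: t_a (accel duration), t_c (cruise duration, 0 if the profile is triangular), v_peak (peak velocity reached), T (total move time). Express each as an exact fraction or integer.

t_a=11 t_c=13/2 v_peak=154 T=57/2

(v_max)²/a_max = 154²/14 = 1694
2695 ≥ 1694 → trapezoidal
t_a = 154/14 = 11; v_peak = 154
d_cruise = 2695 − 1694 = 1001; t_c = 1001/154 = 13/2
T = 2·11 + 13/2 = 57/2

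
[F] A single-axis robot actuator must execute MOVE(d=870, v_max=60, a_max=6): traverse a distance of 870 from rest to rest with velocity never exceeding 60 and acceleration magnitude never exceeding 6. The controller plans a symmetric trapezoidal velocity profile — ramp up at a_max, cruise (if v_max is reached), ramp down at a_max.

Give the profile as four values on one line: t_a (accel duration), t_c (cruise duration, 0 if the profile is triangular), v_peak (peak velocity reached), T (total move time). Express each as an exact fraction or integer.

v_max²/a_max = 60²/6 = 600
870 ≥ 600 so v_max reached
t_a = 60/6 = 10; v_peak = 60
d_cruise = 870 − 600 = 270; t_c = 270/60 = 9/2
T = 2·10 + 9/2 = 49/2

t_a=10 t_c=9/2 v_peak=60 T=49/2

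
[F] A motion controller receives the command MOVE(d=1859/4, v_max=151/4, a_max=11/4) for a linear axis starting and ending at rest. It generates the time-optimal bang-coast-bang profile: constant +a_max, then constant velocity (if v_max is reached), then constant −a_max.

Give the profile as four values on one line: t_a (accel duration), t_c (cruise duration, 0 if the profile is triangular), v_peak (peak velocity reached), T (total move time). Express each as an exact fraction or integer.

t_a=13 t_c=0 v_peak=143/4 T=26

v_max²/a_max = (151/4)²/(11/4) = 22801/44
1859/4 < 22801/44 ⇒ no cruise
v_peak = √(1859/4·11/4) = √(20449/16) = 143/4
t_a = (143/4)/(11/4) = 13; t_c = 0
T = 2·13 = 26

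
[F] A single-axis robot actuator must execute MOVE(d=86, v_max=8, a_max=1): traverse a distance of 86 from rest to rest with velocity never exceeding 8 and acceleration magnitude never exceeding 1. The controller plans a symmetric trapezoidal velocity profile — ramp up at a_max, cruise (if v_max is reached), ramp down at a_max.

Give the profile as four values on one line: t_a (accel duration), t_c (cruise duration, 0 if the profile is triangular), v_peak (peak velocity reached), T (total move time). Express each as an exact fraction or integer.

v_max²/a_max = 8²/1 = 64
86 ≥ 64 → trapezoidal
t_a = 8/1 = 8; v_peak = 8
d_cruise = 86 − 64 = 22; t_c = 22/8 = 11/4
T = 2·8 + 11/4 = 75/4

t_a=8 t_c=11/4 v_peak=8 T=75/4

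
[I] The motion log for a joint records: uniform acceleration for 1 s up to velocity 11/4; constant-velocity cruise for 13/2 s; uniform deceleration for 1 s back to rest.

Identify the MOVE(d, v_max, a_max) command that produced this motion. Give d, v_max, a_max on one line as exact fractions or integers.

a_max = (11/4)/1 = 11/4
d_a = ½·11/4·1 = 11/8; d_c = 11/4·13/2 = 143/8
d = 2·11/8 + 143/8 = 165/8
t_c = 13/2 > 0 → v_max = v_peak = 11/4

d=165/8 v_max=11/4 a_max=11/4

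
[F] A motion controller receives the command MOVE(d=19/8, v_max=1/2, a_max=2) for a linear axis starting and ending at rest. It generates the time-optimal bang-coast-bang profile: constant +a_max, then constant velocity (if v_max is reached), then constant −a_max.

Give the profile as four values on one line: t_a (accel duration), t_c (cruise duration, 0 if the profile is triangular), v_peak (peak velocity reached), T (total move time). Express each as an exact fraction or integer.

v_max²/a_max = (1/2)²/2 = 1/8
19/8 ≥ 1/8 → trapezoidal
t_a = (1/2)/2 = 1/4; v_peak = 1/2
d_cruise = 19/8 − 1/8 = 9/4; t_c = (9/4)/(1/2) = 9/2
T = 2·1/4 + 9/2 = 5

t_a=1/4 t_c=9/2 v_peak=1/2 T=5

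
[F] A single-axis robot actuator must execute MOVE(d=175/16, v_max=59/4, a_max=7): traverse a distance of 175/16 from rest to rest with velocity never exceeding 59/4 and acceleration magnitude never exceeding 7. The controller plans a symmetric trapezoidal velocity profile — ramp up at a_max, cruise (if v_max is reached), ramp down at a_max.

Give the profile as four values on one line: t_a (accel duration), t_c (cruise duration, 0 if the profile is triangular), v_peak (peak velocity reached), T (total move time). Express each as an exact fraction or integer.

t_a=5/4 t_c=0 v_peak=35/4 T=5/2

vₘ²/aₘ = (59/4)²/7 = 3481/112
175/16 < 3481/112 ⇒ no cruise
v_peak = √(175/16·7) = √(1225/16) = 35/4
t_a = (35/4)/7 = 5/4; t_c = 0
T = 2·5/4 = 5/2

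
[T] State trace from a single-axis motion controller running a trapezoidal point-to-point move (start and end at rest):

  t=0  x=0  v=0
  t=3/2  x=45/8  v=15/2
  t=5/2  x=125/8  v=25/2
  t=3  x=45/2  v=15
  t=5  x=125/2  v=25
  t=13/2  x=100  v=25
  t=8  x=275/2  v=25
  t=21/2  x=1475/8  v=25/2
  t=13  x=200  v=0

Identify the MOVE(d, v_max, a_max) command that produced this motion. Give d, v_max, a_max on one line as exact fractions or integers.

d=200 v_max=25 a_max=5

final state: t=13, x=200, v=0 → d = 200
a_max = (15/2−0)/(3/2−0) = 5
max v = 25 over t∈[5,8] → v_max = 25
check: 25·(5+3) = 200 ✓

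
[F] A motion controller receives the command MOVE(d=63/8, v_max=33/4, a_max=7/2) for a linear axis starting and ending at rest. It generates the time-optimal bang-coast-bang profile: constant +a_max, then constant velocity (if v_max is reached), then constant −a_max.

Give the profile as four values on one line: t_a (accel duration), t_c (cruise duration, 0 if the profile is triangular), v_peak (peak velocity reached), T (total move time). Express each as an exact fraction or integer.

t_a=3/2 t_c=0 v_peak=21/4 T=3

v_max²/a_max = (33/4)²/(7/2) = 1089/56
63/8 < 1089/56 ⇒ no cruise
v_peak = √(63/8·7/2) = √(441/16) = 21/4
t_a = (21/4)/(7/2) = 3/2; t_c = 0
T = 2·3/2 = 3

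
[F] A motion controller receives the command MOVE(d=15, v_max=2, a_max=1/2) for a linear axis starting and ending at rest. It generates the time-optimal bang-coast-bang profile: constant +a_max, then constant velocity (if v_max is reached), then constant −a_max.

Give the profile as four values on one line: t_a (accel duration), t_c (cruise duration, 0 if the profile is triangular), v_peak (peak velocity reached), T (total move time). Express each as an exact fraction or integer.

t_a=4 t_c=7/2 v_peak=2 T=23/2

(v_max)²/a_max = 2²/(1/2) = 8
15 ≥ 8 → trapezoidal
t_a = 2/(1/2) = 4; v_peak = 2
d_cruise = 15 − 8 = 7; t_c = 7/2
T = 2·4 + 7/2 = 23/2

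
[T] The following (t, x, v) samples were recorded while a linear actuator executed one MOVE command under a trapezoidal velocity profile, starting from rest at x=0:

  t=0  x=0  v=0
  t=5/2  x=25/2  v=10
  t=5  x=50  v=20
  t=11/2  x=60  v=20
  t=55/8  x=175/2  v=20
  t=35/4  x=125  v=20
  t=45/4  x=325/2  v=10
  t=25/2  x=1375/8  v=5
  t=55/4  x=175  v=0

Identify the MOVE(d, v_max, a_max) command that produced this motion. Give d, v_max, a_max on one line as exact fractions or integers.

final state: t=55/4, x=175, v=0 → d = 175
a_max = (10−0)/(5/2−0) = 4
max v = 20 over t∈[5,35/4] → v_max = 20
check: 20·(5+15/4) = 175 ✓

d=175 v_max=20 a_max=4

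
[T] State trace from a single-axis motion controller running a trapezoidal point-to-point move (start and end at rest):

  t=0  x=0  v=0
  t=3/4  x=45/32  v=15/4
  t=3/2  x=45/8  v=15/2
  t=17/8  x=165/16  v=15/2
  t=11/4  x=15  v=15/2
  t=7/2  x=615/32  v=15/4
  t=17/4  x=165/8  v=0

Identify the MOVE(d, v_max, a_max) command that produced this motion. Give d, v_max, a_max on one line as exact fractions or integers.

final state: t=17/4, x=165/8, v=0 → d = 165/8
a_max = (15/4−0)/(3/4−0) = 5
max v = 15/2 over t∈[3/2,11/4] → v_max = 15/2
check: 15/2·(3/2+5/4) = 165/8 ✓

d=165/8 v_max=15/2 a_max=5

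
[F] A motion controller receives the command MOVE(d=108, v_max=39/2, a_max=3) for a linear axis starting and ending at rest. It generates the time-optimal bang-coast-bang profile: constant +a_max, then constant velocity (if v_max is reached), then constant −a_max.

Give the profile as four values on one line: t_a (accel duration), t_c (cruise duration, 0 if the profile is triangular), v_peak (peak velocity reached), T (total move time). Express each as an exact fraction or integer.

(v_max)²/a_max = (39/2)²/3 = 507/4
108 < 507/4 ⇒ no cruise
v_peak = √(108·3) = √324 = 18
t_a = 18/3 = 6; t_c = 0
T = 2·6 = 12

t_a=6 t_c=0 v_peak=18 T=12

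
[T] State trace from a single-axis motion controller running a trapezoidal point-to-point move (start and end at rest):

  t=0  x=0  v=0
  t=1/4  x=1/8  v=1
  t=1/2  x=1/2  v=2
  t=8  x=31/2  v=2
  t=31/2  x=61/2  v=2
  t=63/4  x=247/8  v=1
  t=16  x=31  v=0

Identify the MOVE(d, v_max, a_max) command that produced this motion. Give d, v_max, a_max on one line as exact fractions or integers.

d=31 v_max=2 a_max=4

final state: t=16, x=31, v=0 → d = 31
a_max = (1−0)/(1/4−0) = 4
max v = 2 over t∈[1/2,31/2] → v_max = 2
check: 2·(1/2+15) = 31 ✓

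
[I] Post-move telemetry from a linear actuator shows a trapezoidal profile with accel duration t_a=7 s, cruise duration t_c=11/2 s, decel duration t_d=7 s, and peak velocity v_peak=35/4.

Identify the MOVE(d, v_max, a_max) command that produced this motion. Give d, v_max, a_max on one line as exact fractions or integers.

d=875/8 v_max=35/4 a_max=5/4

a_max = (35/4)/7 = 5/4
d_a = ½·35/4·7 = 245/8; d_c = 35/4·11/2 = 385/8
d = 2·245/8 + 385/8 = 875/8
t_c = 11/2 > 0 ⇒ limit active, v_max = 35/4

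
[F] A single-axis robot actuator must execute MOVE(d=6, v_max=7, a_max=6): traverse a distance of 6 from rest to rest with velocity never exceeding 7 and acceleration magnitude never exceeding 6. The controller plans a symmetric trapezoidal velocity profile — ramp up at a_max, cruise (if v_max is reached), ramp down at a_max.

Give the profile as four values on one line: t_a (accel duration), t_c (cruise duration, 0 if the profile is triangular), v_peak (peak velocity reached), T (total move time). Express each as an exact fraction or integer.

v_max²/a_max = 7²/6 = 49/6
6 < 49/6 so t_c = 0
v_peak = √(6·6) = √36 = 6
t_a = 6/6 = 1; t_c = 0
T = 2·1 = 2

t_a=1 t_c=0 v_peak=6 T=2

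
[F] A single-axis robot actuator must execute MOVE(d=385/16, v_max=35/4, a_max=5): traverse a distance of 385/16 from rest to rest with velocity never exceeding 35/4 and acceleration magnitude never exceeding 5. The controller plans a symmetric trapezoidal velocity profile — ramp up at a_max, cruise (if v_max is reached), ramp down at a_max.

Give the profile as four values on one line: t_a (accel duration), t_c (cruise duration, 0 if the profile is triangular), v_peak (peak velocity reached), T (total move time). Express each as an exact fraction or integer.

vₘ²/aₘ = (35/4)²/5 = 245/16
385/16 ≥ 245/16 so v_max reached
t_a = (35/4)/5 = 7/4; v_peak = 35/4
d_cruise = 385/16 − 245/16 = 35/4; t_c = (35/4)/(35/4) = 1
T = 2·7/4 + 1 = 9/2

t_a=7/4 t_c=1 v_peak=35/4 T=9/2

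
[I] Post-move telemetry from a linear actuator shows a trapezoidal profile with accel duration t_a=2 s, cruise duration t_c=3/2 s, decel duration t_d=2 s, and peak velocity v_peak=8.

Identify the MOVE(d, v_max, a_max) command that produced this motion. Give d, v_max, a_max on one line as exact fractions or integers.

a_max = 8/2 = 4
d_a = ½·8·2 = 8; d_c = 8·3/2 = 12
d = 2·8 + 12 = 28
t_c = 3/2 > 0 ⇒ limit active, v_max = 8

d=28 v_max=8 a_max=4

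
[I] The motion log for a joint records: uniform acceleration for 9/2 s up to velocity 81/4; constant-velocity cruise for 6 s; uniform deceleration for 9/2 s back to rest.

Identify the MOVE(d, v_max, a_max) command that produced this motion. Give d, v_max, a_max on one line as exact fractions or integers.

a_max = (81/4)/(9/2) = 9/2
d_a = ½·81/4·9/2 = 729/16; d_c = 81/4·6 = 243/2
d = 2·729/16 + 243/2 = 1701/8
t_c = 6 > 0 ⇒ limit active, v_max = 81/4

d=1701/8 v_max=81/4 a_max=9/2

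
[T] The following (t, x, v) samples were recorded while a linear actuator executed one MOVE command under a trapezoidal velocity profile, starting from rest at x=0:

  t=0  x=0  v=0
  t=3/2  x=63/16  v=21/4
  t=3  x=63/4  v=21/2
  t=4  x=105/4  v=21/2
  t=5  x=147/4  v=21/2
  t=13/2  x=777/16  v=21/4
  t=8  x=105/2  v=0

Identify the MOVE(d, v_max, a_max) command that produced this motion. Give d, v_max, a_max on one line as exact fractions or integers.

d=105/2 v_max=21/2 a_max=7/2

final state: t=8, x=105/2, v=0 → d = 105/2
a_max = (21/4−0)/(3/2−0) = 7/2
max v = 21/2 over t∈[3,5] → v_max = 21/2
check: 21/2·(3+2) = 105/2 ✓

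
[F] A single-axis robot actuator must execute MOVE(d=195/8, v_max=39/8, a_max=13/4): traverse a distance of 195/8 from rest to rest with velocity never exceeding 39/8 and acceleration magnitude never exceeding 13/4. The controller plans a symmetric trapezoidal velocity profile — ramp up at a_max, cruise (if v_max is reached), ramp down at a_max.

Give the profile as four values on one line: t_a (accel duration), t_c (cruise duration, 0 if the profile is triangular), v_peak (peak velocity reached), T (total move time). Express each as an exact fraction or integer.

v_max²/a_max = (39/8)²/(13/4) = 117/16
195/8 ≥ 117/16 so v_max reached
t_a = (39/8)/(13/4) = 3/2; v_peak = 39/8
d_cruise = 195/8 − 117/16 = 273/16; t_c = (273/16)/(39/8) = 7/2
T = 2·3/2 + 7/2 = 13/2

t_a=3/2 t_c=7/2 v_peak=39/8 T=13/2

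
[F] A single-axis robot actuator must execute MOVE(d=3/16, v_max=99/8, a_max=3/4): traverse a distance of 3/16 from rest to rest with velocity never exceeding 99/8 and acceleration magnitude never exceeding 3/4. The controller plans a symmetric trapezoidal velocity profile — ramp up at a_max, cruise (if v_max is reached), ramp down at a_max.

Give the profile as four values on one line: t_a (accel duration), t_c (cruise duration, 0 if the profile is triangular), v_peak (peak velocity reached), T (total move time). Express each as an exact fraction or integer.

t_a=1/2 t_c=0 v_peak=3/8 T=1

(v_max)²/a_max = (99/8)²/(3/4) = 3267/16
3/16 < 3267/16 → triangular
v_peak = √(3/16·3/4) = √(9/64) = 3/8
t_a = (3/8)/(3/4) = 1/2; t_c = 0
T = 2·1/2 = 1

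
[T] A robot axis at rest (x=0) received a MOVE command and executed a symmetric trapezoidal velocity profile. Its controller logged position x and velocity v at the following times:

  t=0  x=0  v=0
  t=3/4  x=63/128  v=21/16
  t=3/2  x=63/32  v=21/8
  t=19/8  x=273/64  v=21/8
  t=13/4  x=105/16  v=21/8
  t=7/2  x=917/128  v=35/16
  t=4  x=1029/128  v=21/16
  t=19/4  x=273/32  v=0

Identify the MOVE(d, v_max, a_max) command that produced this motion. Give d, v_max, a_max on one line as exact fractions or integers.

final state: t=19/4, x=273/32, v=0 → d = 273/32
a_max = (21/16−0)/(3/4−0) = 7/4
max v = 21/8 over t∈[3/2,13/4] → v_max = 21/8
check: 21/8·(3/2+7/4) = 273/32 ✓

d=273/32 v_max=21/8 a_max=7/4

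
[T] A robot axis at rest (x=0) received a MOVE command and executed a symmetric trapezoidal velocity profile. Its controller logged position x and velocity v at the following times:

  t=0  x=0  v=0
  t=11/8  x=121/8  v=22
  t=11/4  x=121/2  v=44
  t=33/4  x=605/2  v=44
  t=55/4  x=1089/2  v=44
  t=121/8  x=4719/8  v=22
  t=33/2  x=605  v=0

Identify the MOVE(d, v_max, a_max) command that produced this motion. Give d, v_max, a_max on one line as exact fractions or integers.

d=605 v_max=44 a_max=16

final state: t=33/2, x=605, v=0 → d = 605
a_max = (22−0)/(11/8−0) = 16
max v = 44 over t∈[11/4,55/4] → v_max = 44
check: 44·(11/4+11) = 605 ✓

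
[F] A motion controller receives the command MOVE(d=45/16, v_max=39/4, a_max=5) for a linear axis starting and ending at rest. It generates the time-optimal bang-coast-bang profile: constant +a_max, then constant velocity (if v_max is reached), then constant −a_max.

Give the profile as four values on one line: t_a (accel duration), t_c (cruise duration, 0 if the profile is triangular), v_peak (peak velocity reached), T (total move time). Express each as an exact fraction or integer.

(v_max)²/a_max = (39/4)²/5 = 1521/80
45/16 < 1521/80 → triangular
v_peak = √(45/16·5) = √(225/16) = 15/4
t_a = (15/4)/5 = 3/4; t_c = 0
T = 2·3/4 = 3/2

t_a=3/4 t_c=0 v_peak=15/4 T=3/2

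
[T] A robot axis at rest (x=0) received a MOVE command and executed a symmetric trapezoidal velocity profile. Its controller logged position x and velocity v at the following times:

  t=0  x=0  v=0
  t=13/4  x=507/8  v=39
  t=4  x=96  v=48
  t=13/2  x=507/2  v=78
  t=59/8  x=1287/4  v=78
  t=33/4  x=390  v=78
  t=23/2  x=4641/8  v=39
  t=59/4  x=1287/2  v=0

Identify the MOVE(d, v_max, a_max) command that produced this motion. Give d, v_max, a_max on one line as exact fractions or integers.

d=1287/2 v_max=78 a_max=12

final state: t=59/4, x=1287/2, v=0 → d = 1287/2
a_max = (39−0)/(13/4−0) = 12
max v = 78 over t∈[13/2,33/4] → v_max = 78
check: 78·(13/2+7/4) = 1287/2 ✓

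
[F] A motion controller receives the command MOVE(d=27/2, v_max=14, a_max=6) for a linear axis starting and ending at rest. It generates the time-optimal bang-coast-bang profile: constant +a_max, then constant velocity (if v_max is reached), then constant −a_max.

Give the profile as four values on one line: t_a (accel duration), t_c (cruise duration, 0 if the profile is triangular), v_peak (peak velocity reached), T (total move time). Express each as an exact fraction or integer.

t_a=3/2 t_c=0 v_peak=9 T=3

v_max²/a_max = 14²/6 = 98/3
27/2 < 98/3 → triangular
v_peak = √(27/2·6) = √81 = 9
t_a = 9/6 = 3/2; t_c = 0
T = 2·3/2 = 3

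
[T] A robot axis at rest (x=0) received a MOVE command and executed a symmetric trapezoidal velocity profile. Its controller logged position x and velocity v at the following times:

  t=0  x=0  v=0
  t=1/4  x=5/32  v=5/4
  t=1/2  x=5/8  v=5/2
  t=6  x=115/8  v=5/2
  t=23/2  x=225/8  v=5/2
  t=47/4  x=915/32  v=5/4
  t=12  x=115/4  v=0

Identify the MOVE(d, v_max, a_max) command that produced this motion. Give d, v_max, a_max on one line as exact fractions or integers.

d=115/4 v_max=5/2 a_max=5

final state: t=12, x=115/4, v=0 → d = 115/4
a_max = (5/4−0)/(1/4−0) = 5
max v = 5/2 over t∈[1/2,23/2] → v_max = 5/2
check: 5/2·(1/2+11) = 115/4 ✓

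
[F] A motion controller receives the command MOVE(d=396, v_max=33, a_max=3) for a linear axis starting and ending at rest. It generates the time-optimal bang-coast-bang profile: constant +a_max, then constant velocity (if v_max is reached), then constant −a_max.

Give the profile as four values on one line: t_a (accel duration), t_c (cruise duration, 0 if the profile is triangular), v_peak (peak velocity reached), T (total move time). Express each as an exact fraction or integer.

(v_max)²/a_max = 33²/3 = 363
396 ≥ 363 so v_max reached
t_a = 33/3 = 11; v_peak = 33
d_cruise = 396 − 363 = 33; t_c = 33/33 = 1
T = 2·11 + 1 = 23

t_a=11 t_c=1 v_peak=33 T=23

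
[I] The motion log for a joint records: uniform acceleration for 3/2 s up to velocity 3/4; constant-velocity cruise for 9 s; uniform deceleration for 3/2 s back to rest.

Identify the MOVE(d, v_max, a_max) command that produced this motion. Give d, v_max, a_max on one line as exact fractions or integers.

d=63/8 v_max=3/4 a_max=1/2

a_max = (3/4)/(3/2) = 1/2
d_a = ½·3/4·3/2 = 9/16; d_c = 3/4·9 = 27/4
d = 2·9/16 + 27/4 = 63/8
t_c = 9 > 0 → v_max = v_peak = 3/4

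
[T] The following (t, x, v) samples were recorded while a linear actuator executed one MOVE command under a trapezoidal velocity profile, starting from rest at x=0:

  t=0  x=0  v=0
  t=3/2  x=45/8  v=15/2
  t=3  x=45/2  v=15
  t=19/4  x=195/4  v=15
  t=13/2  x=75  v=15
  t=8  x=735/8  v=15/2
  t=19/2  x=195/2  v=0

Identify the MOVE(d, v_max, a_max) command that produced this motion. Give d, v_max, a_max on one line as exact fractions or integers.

d=195/2 v_max=15 a_max=5

final state: t=19/2, x=195/2, v=0 → d = 195/2
a_max = (15/2−0)/(3/2−0) = 5
max v = 15 over t∈[3,13/2] → v_max = 15
check: 15·(3+7/2) = 195/2 ✓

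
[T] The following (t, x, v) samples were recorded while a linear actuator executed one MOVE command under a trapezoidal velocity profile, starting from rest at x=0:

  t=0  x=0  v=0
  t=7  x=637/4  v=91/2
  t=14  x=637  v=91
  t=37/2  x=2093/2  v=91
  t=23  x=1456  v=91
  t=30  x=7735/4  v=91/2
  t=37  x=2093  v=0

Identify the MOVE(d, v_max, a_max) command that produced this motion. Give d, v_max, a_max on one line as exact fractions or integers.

d=2093 v_max=91 a_max=13/2

final state: t=37, x=2093, v=0 → d = 2093
a_max = (91/2−0)/(7−0) = 13/2
max v = 91 over t∈[14,23] → v_max = 91
check: 91·(14+9) = 2093 ✓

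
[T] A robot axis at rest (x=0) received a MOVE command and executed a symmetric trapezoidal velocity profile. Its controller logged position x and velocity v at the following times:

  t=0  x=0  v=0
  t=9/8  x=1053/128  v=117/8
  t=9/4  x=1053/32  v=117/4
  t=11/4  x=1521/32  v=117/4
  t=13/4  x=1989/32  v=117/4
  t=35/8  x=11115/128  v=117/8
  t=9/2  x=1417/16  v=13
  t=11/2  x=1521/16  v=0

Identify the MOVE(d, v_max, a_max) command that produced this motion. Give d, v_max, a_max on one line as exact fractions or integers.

final state: t=11/2, x=1521/16, v=0 → d = 1521/16
a_max = (117/8−0)/(9/8−0) = 13
max v = 117/4 over t∈[9/4,13/4] → v_max = 117/4
check: 117/4·(9/4+1) = 1521/16 ✓

d=1521/16 v_max=117/4 a_max=13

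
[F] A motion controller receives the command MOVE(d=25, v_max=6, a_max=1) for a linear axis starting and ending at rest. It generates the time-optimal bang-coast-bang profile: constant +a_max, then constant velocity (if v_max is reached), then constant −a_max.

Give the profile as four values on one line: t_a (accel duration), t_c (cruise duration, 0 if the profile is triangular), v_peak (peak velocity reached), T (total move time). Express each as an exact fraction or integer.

t_a=5 t_c=0 v_peak=5 T=10

v_max²/a_max = 6²/1 = 36
25 < 36 → triangular
v_peak = √(25·1) = √25 = 5
t_a = 5/1 = 5; t_c = 0
T = 2·5 = 10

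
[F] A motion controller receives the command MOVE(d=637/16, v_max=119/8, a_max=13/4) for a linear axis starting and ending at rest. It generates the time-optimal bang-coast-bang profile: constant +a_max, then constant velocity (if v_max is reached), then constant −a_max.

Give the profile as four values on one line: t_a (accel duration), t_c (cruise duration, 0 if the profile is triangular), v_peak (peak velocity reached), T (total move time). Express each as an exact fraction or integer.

t_a=7/2 t_c=0 v_peak=91/8 T=7

(v_max)²/a_max = (119/8)²/(13/4) = 14161/208
637/16 < 14161/208 → triangular
v_peak = √(637/16·13/4) = √(8281/64) = 91/8
t_a = (91/8)/(13/4) = 7/2; t_c = 0
T = 2·7/2 = 7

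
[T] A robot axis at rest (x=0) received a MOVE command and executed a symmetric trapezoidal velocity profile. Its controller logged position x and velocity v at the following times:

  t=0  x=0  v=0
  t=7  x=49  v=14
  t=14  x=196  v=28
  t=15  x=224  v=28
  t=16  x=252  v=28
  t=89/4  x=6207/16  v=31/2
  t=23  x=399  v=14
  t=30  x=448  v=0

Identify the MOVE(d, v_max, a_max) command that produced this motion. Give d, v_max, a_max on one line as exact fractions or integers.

d=448 v_max=28 a_max=2

final state: t=30, x=448, v=0 → d = 448
a_max = (14−0)/(7−0) = 2
max v = 28 over t∈[14,16] → v_max = 28
check: 28·(14+2) = 448 ✓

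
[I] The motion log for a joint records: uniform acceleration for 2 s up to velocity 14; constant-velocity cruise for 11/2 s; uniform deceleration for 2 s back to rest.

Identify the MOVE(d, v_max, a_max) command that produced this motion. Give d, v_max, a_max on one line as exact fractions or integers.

d=105 v_max=14 a_max=7

a_max = 14/2 = 7
d_a = ½·14·2 = 14; d_c = 14·11/2 = 77
d = 2·14 + 77 = 105
t_c = 11/2 > 0 ⇒ limit active, v_max = 14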